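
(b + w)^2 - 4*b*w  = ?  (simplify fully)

Expand the square and combine the 4*b*w term.

(b - w)^2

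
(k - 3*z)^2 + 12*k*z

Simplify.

After expansion: k^2 + 6*k*z + 9*z^2 — a perfect-square trinomial.

(k + 3*z)^2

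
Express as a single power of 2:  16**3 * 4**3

2**18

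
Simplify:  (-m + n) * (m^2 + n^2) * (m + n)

-m^4 + n^4

Pair the conjugate factors: (n+m)(n-m) = -m^2 + n^2, then repeat with the next factor.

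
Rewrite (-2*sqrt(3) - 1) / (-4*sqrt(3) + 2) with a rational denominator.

Multiply numerator and denominator by 2 + 4*sqrt(3).
Denominator becomes -44; numerator becomes -26 - 8*sqrt(3).

(4*sqrt(3) + 13)/22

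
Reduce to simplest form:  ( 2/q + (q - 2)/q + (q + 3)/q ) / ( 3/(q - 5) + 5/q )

(2*q**2 - 7*q - 15)/(8*q - 25)

Numerator: 2/q + (q - 2)/q + (q + 3)/q = (2*q + 3)/q
Denominator: 3/(q - 5) + 5/q = (8*q - 25)/(q**2 - 5*q)
Divide: ((2*q + 3)/q) · ((q**2 - 5*q)/(8*q - 25)) = (2*q**2 - 7*q - 15)/(8*q - 25)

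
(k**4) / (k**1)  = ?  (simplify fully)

Quotient: k**3

k**3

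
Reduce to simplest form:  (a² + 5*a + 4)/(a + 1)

a + 4

Factor: a² + 5*a + 4 = (a + 1)·(a + 4)
Cancel the common factor (a + 1).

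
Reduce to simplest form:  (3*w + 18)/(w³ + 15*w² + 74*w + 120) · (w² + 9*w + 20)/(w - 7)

3/(w - 7)

Factor: 3*w + 18 = 3·(w + 6);  w³ + 15*w² + 74*w + 120 = (w + 5)·(w + 4)·(w + 6);  w² + 9*w + 20 = (w + 4)·(w + 5)
Cancel the common factors (w + 4), (w + 6), (w + 5).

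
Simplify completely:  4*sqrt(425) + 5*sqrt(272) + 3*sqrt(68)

46*sqrt(17)

4*sqrt(425) = 20*sqrt(17); 5*sqrt(272) = 20*sqrt(17); 3*sqrt(68) = 6*sqrt(17)
Combine: (20 + 20 + 6)·sqrt(17) = 46*sqrt(17)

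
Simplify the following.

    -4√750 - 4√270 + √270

-29*√30

4√750 = 20*√30; 4√270 = 12*√30; √270 = 3*√30
Combine: (-20 - 12 + 3)·√30 = -29*√30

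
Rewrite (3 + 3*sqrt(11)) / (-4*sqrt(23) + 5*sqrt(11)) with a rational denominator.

(-4*sqrt(253) - 55 - 4*sqrt(23) - 5*sqrt(11))/31

Multiply numerator and denominator by 5*sqrt(11) + 4*sqrt(23).
Denominator becomes -93; numerator becomes 15*sqrt(11) + 12*sqrt(23) + 165 + 12*sqrt(253).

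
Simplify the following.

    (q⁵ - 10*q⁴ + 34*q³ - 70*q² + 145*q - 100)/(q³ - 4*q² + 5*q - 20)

q² - 6*q + 5

Factor: q⁵ - 10*q⁴ + 34*q³ - 70*q² + 145*q - 100 = (q - 4)·(q - 1)·(q² + 5)·(q - 5);  q³ - 4*q² + 5*q - 20 = (q² + 5)·(q - 4)
Cancel the common factors (q² + 5), (q - 4).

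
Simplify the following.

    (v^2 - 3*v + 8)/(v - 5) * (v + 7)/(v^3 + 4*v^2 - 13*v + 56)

1/(v - 5)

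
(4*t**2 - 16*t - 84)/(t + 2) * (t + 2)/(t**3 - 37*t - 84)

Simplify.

Factor: 4*t**2 - 16*t - 84 = 4*(t + 3)*(t - 7);  t**3 - 37*t - 84 = (t - 7)*(t + 4)*(t + 3)
Cancel the common factors (t + 2), (t + 3), (t - 7).

4/(t + 4)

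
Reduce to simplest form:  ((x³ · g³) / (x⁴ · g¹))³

g⁶/x³

Inside the bracket: (x^-1) · g²
Raise to the power 3: (x^-3) · g⁶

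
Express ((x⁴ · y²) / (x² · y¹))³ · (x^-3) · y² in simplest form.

Inside the bracket: x² · y¹
Raise to the power 3: x⁶ · y³
Multiply by (x^-3) · y²: add exponents.

x³*y⁵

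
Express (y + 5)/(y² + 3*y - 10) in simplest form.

Factor: y² + 3*y - 10 = (y + 5)·(y - 2)
Cancel the common factor (y + 5).

1/(y - 2)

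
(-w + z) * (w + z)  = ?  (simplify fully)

-w^2 + z^2

(z+w)(z-w) = -w^2 + z^2.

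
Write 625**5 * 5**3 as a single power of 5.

625**5 = 5**20; 5**3 = 5**3
Combine exponents: 5**23

5**23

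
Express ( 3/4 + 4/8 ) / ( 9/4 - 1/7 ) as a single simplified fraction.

35/59

Numerator: 3/4 + 4/8 = 5/4
Denominator: 9/4 - 1/7 = 59/28
Divide: (5/4) · (28/59) = 35/59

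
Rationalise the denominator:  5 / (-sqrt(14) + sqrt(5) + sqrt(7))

Group as (sqrt(5) + sqrt(7)) - sqrt(14); multiply by (sqrt(5) + sqrt(7)) + sqrt(14), then rationalise the remaining surd.

(5*sqrt(14) + 30*sqrt(7) + 40*sqrt(5) + 35*sqrt(10))/68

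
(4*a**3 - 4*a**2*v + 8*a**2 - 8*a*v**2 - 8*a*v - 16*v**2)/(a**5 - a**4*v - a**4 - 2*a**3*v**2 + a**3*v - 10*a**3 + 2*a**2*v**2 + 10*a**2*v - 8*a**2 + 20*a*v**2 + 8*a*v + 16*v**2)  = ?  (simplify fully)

4/(a**2 - 3*a - 4)

Factor: 4*a**3 - 4*a**2*v + 8*a**2 - 8*a*v**2 - 8*a*v - 16*v**2 = 4*(a + 2)*(a - 2*v)*(a + v);  a**5 - a**4*v - a**4 - 2*a**3*v**2 + a**3*v - 10*a**3 + 2*a**2*v**2 + 10*a**2*v - 8*a**2 + 20*a*v**2 + 8*a*v + 16*v**2 = (a - 4)*(a + v)*(a + 2)*(a + 1)*(a - 2*v)
Cancel the common factors (a + 2), (a - 2*v), (a + v).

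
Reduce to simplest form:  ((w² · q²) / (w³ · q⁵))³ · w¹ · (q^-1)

Inside the bracket: (w^-1) · (q^-3)
Raise to the power 3: (w^-3) · (q^-9)
Multiply by w¹ · (q^-1): add exponents.

1/(q^10*w²)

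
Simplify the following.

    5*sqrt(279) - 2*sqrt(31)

13*sqrt(31)

5*sqrt(279) = 15*sqrt(31); 2*sqrt(31) = 2*sqrt(31)
Combine: (15 - 2)·sqrt(31) = 13*sqrt(31)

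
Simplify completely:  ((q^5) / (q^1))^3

q^12

Inside the bracket: q^4
Raise to the power 3: q^12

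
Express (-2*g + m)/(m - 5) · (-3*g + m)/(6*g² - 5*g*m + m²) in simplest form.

1/(m - 5)

Factor: 6*g² - 5*g*m + m² = (-2*g + m)·(-3*g + m)
Cancel the common factors (-3*g + m), (-2*g + m).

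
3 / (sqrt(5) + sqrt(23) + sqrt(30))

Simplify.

Group as (sqrt(5) + sqrt(30)) + sqrt(23); multiply by (sqrt(5) + sqrt(30)) - sqrt(23), then rationalise the remaining surd.

(-5*sqrt(138) - sqrt(30) + 6*sqrt(23) + 24*sqrt(5))/76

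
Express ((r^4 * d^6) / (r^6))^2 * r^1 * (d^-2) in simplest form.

Inside the bracket: (r^-2) * d^6
Raise to the power 2: (r^-4) * d^12
Multiply by r^1 * (d^-2): add exponents.

d^10/r^3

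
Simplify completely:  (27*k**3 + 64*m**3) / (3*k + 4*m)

9*k**2 - 12*k*m + 16*m**2

Factor as (a+b)(a**2-ab+b**2) with a=(4*m), b=(3*k).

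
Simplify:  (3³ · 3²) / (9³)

3^(-1)

3³ = 3^3; 3² = 3^2; 9³ = 3^6
Combine exponents: 3^(-1)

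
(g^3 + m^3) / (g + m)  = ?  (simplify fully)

g^2 - g*m + m^2

Factor as (a+b)(a^2-ab+b^2) with a=m, b=g.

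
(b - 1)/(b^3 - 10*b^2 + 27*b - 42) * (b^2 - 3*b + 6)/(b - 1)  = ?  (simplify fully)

Factor: b^3 - 10*b^2 + 27*b - 42 = (b - 7)*(b^2 - 3*b + 6)
Cancel the common factors (b^2 - 3*b + 6), (b - 1).

1/(b - 7)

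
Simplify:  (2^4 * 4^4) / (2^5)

2^4 = 2^4; 4^4 = 2^8; 2^5 = 2^5
Combine exponents: 2^7

2^7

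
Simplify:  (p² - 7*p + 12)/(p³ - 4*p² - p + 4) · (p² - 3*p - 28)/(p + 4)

(p² - 10*p + 21)/(p² - 1)

Factor: p² - 7*p + 12 = (p - 4)·(p - 3);  p³ - 4*p² - p + 4 = (p - 4)·(p + 1)·(p - 1);  p² - 3*p - 28 = (p - 7)·(p + 4)
Cancel the common factors (p + 4), (p - 4).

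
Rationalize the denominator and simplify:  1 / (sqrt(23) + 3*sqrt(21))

Multiply numerator and denominator by -3*sqrt(21) + sqrt(23).
Denominator becomes -166; numerator becomes -3*sqrt(21) + sqrt(23).

(-sqrt(23) + 3*sqrt(21))/166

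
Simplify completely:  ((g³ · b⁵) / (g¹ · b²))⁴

b^12*g⁸

Inside the bracket: g² · b³
Raise to the power 4: g⁸ · b^12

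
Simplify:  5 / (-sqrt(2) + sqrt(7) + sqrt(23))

Group as (sqrt(7) + sqrt(23)) - sqrt(2); multiply by (sqrt(7) + sqrt(23)) + sqrt(2), then rationalise the remaining surd.

(-9*sqrt(7) - sqrt(322) + 14*sqrt(2) + 7*sqrt(23))/14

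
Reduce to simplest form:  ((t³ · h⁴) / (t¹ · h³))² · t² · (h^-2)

t⁶

Inside the bracket: t² · h¹
Raise to the power 2: t⁴ · h²
Multiply by t² · (h^-2): add exponents.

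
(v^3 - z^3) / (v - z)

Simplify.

Factor as (a-b)(a^2+ab+b^2) with a=v, b=z.

v^2 + v*z + z^2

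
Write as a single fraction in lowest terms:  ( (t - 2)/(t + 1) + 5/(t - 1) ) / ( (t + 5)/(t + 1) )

(t**2 + 2*t + 7)/(t**2 + 4*t - 5)

Numerator: (t - 2)/(t + 1) + 5/(t - 1) = (t**2 + 2*t + 7)/(t**2 - 1)
Denominator: (t + 5)/(t + 1) = (t + 5)/(t + 1)
Divide: ((t**2 + 2*t + 7)/(t**2 - 1)) · ((t + 1)/(t + 5)) = (t**2 + 2*t + 7)/(t**2 + 4*t - 5)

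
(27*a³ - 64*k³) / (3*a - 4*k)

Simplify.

Apply the difference-of-cubes factorisation and cancel (3*a - 4*k).

9*a² + 12*a*k + 16*k²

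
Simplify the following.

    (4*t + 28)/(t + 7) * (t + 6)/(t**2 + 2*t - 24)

4/(t - 4)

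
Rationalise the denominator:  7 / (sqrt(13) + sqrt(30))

(-7*sqrt(13) + 7*sqrt(30))/17

Multiply numerator and denominator by -sqrt(13) + sqrt(30).
Denominator becomes 17; numerator becomes -7*sqrt(13) + 7*sqrt(30).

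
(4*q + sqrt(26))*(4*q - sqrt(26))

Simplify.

Difference of squares with P = 4*q, Q = sqrt(26).

16*q**2 - 26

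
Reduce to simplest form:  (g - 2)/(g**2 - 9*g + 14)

1/(g - 7)

Factor: g**2 - 9*g + 14 = (g - 7)*(g - 2)
Cancel the common factor (g - 2).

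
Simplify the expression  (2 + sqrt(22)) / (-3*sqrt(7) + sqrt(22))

(-3*sqrt(154) - 22 - 6*sqrt(7) - 2*sqrt(22))/41

Multiply numerator and denominator by sqrt(22) + 3*sqrt(7).
Denominator becomes -41; numerator becomes 2*sqrt(22) + 6*sqrt(7) + 22 + 3*sqrt(154).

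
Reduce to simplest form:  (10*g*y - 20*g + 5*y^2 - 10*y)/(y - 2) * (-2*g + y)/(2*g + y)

Factor: 10*g*y - 20*g + 5*y^2 - 10*y = 5*(y - 2)*(2*g + y)
Cancel the common factors (2*g + y), (y - 2).

-10*g + 5*y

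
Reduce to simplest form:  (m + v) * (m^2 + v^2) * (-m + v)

Pair the conjugate factors: (v+m)(v-m) = -m^2 + v^2, then repeat with the next factor.

-m^4 + v^4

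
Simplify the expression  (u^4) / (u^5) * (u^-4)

Quotient: (u^-1)
Multiply by (u^-4): add exponents.

u^(-5)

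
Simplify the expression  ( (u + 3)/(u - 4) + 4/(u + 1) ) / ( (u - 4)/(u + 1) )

Numerator: (u + 3)/(u - 4) + 4/(u + 1) = (u^2 + 8*u - 13)/(u^2 - 3*u - 4)
Denominator: (u - 4)/(u + 1) = (u - 4)/(u + 1)
Divide: ((u^2 + 8*u - 13)/(u^2 - 3*u - 4)) · ((u + 1)/(u - 4)) = (u^2 + 8*u - 13)/(u^2 - 8*u + 16)

(u^2 + 8*u - 13)/(u^2 - 8*u + 16)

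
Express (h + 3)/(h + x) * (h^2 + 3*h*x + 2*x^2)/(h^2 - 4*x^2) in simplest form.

(-h - 3)/(-h + 2*x)

Factor: h^2 + 3*h*x + 2*x^2 = (h + 2*x)*(h + x);  h^2 - 4*x^2 = (h + 2*x)*(h - 2*x)
Cancel the common factors (h + x), (h + 2*x).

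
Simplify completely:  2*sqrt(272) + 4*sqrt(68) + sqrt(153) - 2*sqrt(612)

7*sqrt(17)

2*sqrt(272) = 8*sqrt(17); 4*sqrt(68) = 8*sqrt(17); sqrt(153) = 3*sqrt(17); 2*sqrt(612) = 12*sqrt(17)
Combine: (8 + 8 + 3 - 12)·sqrt(17) = 7*sqrt(17)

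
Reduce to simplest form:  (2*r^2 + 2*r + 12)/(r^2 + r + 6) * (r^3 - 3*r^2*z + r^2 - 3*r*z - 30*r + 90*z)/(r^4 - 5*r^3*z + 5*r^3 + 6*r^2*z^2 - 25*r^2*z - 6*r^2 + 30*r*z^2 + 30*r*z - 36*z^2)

Factor: 2*r^2 + 2*r + 12 = 2*(r^2 + r + 6);  r^3 - 3*r^2*z + r^2 - 3*r*z - 30*r + 90*z = (r - 3*z)*(r + 6)*(r - 5);  r^4 - 5*r^3*z + 5*r^3 + 6*r^2*z^2 - 25*r^2*z - 6*r^2 + 30*r*z^2 + 30*r*z - 36*z^2 = (r + 6)*(r - 3*z)*(r - 2*z)*(r - 1)
Cancel the common factors (r^2 + r + 6), (r + 6), (r - 3*z).

(-2*r + 10)/(-r^2 + 2*r*z + r - 2*z)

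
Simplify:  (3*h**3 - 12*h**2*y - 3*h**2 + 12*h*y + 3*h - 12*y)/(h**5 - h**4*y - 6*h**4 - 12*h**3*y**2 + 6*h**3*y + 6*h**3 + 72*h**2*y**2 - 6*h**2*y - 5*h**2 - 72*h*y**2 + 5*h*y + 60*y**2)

3/(h**2 + 3*h*y - 5*h - 15*y)

Factor: 3*h**3 - 12*h**2*y - 3*h**2 + 12*h*y + 3*h - 12*y = 3*(h**2 - h + 1)*(h - 4*y);  h**5 - h**4*y - 6*h**4 - 12*h**3*y**2 + 6*h**3*y + 6*h**3 + 72*h**2*y**2 - 6*h**2*y - 5*h**2 - 72*h*y**2 + 5*h*y + 60*y**2 = (h - 5)*(h - 4*y)*(h + 3*y)*(h**2 - h + 1)
Cancel the common factors (h**2 - h + 1), (h - 4*y).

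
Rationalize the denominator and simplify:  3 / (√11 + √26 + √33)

(-11*√78 + 2*√33 + 9*√26 + 24*√11)/188

Group as (√11 + √33) + √26; multiply by (√11 + √33) - √26, then rationalise the remaining surd.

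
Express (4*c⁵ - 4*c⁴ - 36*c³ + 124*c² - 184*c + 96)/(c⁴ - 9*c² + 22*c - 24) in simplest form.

Factor: 4*c⁵ - 4*c⁴ - 36*c³ + 124*c² - 184*c + 96 = 4·(c² - 2*c + 3)·(c - 1)·(c - 2)·(c + 4);  c⁴ - 9*c² + 22*c - 24 = (c - 2)·(c² - 2*c + 3)·(c + 4)
Cancel the common factors (c² - 2*c + 3), (c - 2), (c + 4).

4*c - 4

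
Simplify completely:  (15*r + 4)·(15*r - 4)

225*r² - 16

(15*r)^2 - (4)^2 = 225*r² - 16.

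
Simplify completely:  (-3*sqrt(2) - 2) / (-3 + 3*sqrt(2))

(-8 - 5*sqrt(2))/3

Multiply numerator and denominator by -3*sqrt(2) - 3.
Denominator becomes -9; numerator becomes 15*sqrt(2) + 24.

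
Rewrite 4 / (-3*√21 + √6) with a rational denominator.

(-12*√21 - 4*√6)/183

Multiply numerator and denominator by √6 + 3*√21.
Denominator becomes -183; numerator becomes 4*√6 + 12*√21.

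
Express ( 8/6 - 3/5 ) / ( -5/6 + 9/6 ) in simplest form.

Numerator: 8/6 - 3/5 = 11/15
Denominator: -5/6 + 9/6 = 2/3
Divide: (11/15) · (3/2) = 11/10

11/10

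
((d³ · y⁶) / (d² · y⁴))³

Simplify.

Inside the bracket: d¹ · y²
Raise to the power 3: d³ · y⁶

d³*y⁶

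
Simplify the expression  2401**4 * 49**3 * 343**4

7**34

2401**4 = 7**16; 49**3 = 7**6; 343**4 = 7**12
Combine exponents: 7**34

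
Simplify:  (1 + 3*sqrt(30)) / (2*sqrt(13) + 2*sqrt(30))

Multiply numerator and denominator by -2*sqrt(13) + 2*sqrt(30).
Denominator becomes 68; numerator becomes -6*sqrt(390) - 2*sqrt(13) + 2*sqrt(30) + 180.

(-3*sqrt(390) - sqrt(13) + sqrt(30) + 90)/34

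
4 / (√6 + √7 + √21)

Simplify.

(-21*√2 - 4*√21 + 10*√7 + 11*√6)/13

Group as (√7 + √21) + √6; multiply by (√7 + √21) - √6, then rationalise the remaining surd.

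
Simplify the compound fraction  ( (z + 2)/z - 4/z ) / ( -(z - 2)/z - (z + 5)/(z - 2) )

Numerator: (z + 2)/z - 4/z = (z - 2)/z
Denominator: -(z - 2)/z - (z + 5)/(z - 2) = (-2*z^2 - z - 4)/(z^2 - 2*z)
Divide: ((z - 2)/z) · ((z^2 - 2*z)/(-2*z^2 - z - 4)) = (-z^2 + 4*z - 4)/(2*z^2 + z + 4)

(-z^2 + 4*z - 4)/(2*z^2 + z + 4)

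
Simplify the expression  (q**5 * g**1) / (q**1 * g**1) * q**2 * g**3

Quotient: q**4
Multiply by q**2 * g**3: add exponents.

g**3*q**6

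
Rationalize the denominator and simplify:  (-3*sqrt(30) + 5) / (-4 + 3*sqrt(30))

(-250 + 3*sqrt(30))/254

Multiply numerator and denominator by -3*sqrt(30) - 4.
Denominator becomes -254; numerator becomes -3*sqrt(30) + 250.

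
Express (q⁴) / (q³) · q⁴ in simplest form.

q⁵

Quotient: q¹
Multiply by q⁴: add exponents.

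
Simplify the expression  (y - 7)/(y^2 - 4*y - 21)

1/(y + 3)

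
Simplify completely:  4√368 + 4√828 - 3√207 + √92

4√368 = 16*√23; 4√828 = 24*√23; 3√207 = 9*√23; √92 = 2*√23
Combine: (16 + 24 - 9 + 2)·√23 = 33*√23

33*√23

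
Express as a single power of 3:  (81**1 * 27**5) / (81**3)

81**1 = 3**4; 27**5 = 3**15; 81**3 = 3**12
Combine exponents: 3**7

3**7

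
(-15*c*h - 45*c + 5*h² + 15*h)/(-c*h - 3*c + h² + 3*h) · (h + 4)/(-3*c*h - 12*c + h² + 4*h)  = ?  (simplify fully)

Factor: -15*c*h - 45*c + 5*h² + 15*h = 5·(h + 3)·(-3*c + h);  -c*h - 3*c + h² + 3*h = (-c + h)·(h + 3);  -3*c*h - 12*c + h² + 4*h = (h + 4)·(-3*c + h)
Cancel the common factors (h + 4), (h + 3), (-3*c + h).

-5/(c - h)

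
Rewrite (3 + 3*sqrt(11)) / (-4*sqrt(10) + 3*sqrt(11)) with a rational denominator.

(-12*sqrt(110) - 99 - 12*sqrt(10) - 9*sqrt(11))/61

Multiply numerator and denominator by 3*sqrt(11) + 4*sqrt(10).
Denominator becomes -61; numerator becomes 9*sqrt(11) + 12*sqrt(10) + 99 + 12*sqrt(110).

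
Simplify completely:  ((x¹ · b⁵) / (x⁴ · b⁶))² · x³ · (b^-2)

1/(b⁴*x³)

Inside the bracket: (x^-3) · (b^-1)
Raise to the power 2: (x^-6) · (b^-2)
Multiply by x³ · (b^-2): add exponents.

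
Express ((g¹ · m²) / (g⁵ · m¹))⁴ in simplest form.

Inside the bracket: (g^-4) · m¹
Raise to the power 4: (g^-16) · m⁴

m⁴/g^16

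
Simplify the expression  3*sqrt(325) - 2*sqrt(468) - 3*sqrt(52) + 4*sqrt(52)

3*sqrt(325) = 15*sqrt(13); 2*sqrt(468) = 12*sqrt(13); 3*sqrt(52) = 6*sqrt(13); 4*sqrt(52) = 8*sqrt(13)
Combine: (15 - 12 - 6 + 8)·sqrt(13) = 5*sqrt(13)

5*sqrt(13)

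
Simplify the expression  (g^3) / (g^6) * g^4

g

Quotient: (g^-3)
Multiply by g^4: add exponents.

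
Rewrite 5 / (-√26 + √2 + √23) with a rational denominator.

Group as (√2 + √23) - √26; multiply by (√2 + √23) + √26, then rationalise the remaining surd.

(5*√26 + 25*√23 + 235*√2 + 20*√299)/183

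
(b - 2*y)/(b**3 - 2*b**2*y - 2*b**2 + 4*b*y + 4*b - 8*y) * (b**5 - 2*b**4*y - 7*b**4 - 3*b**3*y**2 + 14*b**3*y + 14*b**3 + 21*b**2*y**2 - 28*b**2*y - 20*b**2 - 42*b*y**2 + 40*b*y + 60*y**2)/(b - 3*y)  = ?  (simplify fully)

b**2 + b*y - 5*b - 5*y

Factor: b**3 - 2*b**2*y - 2*b**2 + 4*b*y + 4*b - 8*y = (b - 2*y)*(b**2 - 2*b + 4);  b**5 - 2*b**4*y - 7*b**4 - 3*b**3*y**2 + 14*b**3*y + 14*b**3 + 21*b**2*y**2 - 28*b**2*y - 20*b**2 - 42*b*y**2 + 40*b*y + 60*y**2 = (b - 5)*(b + y)*(b**2 - 2*b + 4)*(b - 3*y)
Cancel the common factors (b**2 - 2*b + 4), (b - 3*y), (b - 2*y).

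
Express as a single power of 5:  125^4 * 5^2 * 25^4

125^4 = 5^12; 5^2 = 5^2; 25^4 = 5^8
Combine exponents: 5^22

5^22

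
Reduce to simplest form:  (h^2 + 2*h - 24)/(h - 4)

Factor: h^2 + 2*h - 24 = (h - 4)*(h + 6)
Cancel the common factor (h - 4).

h + 6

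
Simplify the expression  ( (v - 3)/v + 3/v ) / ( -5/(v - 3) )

-v/5 + 3/5

Numerator: (v - 3)/v + 3/v = 1
Denominator: -5/(v - 3) = -5/(v - 3)
Divide: (1) · (-v/5 + 3/5) = -v/5 + 3/5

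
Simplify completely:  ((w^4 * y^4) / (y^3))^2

w^8*y^2

Inside the bracket: w^4 * y^1
Raise to the power 2: w^8 * y^2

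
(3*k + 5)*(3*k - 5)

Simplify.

(3*k)^2 - (5)^2 = 9*k^2 - 25.

9*k^2 - 25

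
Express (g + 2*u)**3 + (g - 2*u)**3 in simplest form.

Write as f(g,(2*u)) + f(g,-(2*u)) and expand.

2*g*(g**2 + 12*u**2)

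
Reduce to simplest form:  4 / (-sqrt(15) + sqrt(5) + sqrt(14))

Group as (sqrt(5) + sqrt(14)) - sqrt(15); multiply by (sqrt(5) + sqrt(14)) + sqrt(15), then rationalise the remaining surd.

(-2*sqrt(15) + 3*sqrt(14) + 12*sqrt(5) + 5*sqrt(42))/33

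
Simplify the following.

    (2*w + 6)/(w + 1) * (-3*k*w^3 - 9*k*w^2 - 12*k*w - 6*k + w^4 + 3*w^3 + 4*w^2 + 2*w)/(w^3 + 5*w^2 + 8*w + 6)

-6*k + 2*w

Factor: 2*w + 6 = 2*(w + 3);  -3*k*w^3 - 9*k*w^2 - 12*k*w - 6*k + w^4 + 3*w^3 + 4*w^2 + 2*w = (-3*k + w)*(w^2 + 2*w + 2)*(w + 1);  w^3 + 5*w^2 + 8*w + 6 = (w + 3)*(w^2 + 2*w + 2)
Cancel the common factors (w^2 + 2*w + 2), (w + 1), (w + 3).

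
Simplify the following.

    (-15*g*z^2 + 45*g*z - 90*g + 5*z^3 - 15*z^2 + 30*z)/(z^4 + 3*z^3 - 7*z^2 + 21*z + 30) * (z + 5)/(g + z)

(-15*g + 5*z)/(g*z + g + z^2 + z)

Factor: -15*g*z^2 + 45*g*z - 90*g + 5*z^3 - 15*z^2 + 30*z = 5*(-3*g + z)*(z^2 - 3*z + 6);  z^4 + 3*z^3 - 7*z^2 + 21*z + 30 = (z + 5)*(z + 1)*(z^2 - 3*z + 6)
Cancel the common factors (z^2 - 3*z + 6), (z + 5).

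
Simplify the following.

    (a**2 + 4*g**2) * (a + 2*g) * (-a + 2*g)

Pair the conjugate factors: ((2*g)+a)((2*g)-a) = -a**2 + 4*g**2, then repeat with the next factor.

-a**4 + 16*g**4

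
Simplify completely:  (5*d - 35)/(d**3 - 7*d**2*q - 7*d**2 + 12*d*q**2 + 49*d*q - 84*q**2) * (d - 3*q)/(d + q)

-5/(-d**2 + 3*d*q + 4*q**2)

Factor: 5*d - 35 = 5*(d - 7);  d**3 - 7*d**2*q - 7*d**2 + 12*d*q**2 + 49*d*q - 84*q**2 = (d - 7)*(d - 4*q)*(d - 3*q)
Cancel the common factors (d - 3*q), (d - 7).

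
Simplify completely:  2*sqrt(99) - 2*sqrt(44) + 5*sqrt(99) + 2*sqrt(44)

2*sqrt(99) = 6*sqrt(11); 2*sqrt(44) = 4*sqrt(11); 5*sqrt(99) = 15*sqrt(11); 2*sqrt(44) = 4*sqrt(11)
Combine: (6 - 4 + 15 + 4)·sqrt(11) = 21*sqrt(11)

21*sqrt(11)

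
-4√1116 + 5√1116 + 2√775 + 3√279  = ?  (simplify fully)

4√1116 = 24*√31; 5√1116 = 30*√31; 2√775 = 10*√31; 3√279 = 9*√31
Combine: (-24 + 30 + 10 + 9)·√31 = 25*√31

25*√31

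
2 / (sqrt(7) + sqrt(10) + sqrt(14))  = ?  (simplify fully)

Group as (sqrt(7) + sqrt(14)) + sqrt(10); multiply by (sqrt(7) + sqrt(14)) - sqrt(10), then rationalise the remaining surd.

(-56*sqrt(5) + 6*sqrt(14) + 22*sqrt(10) + 34*sqrt(7))/271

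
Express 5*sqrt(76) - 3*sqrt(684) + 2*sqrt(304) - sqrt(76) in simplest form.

5*sqrt(76) = 10*sqrt(19); 3*sqrt(684) = 18*sqrt(19); 2*sqrt(304) = 8*sqrt(19); sqrt(76) = 2*sqrt(19)
Combine: (10 - 18 + 8 - 2)·sqrt(19) = -2*sqrt(19)

-2*sqrt(19)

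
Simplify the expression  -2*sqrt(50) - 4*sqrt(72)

-34*sqrt(2)

2*sqrt(50) = 10*sqrt(2); 4*sqrt(72) = 24*sqrt(2)
Combine: (-10 - 24)·sqrt(2) = -34*sqrt(2)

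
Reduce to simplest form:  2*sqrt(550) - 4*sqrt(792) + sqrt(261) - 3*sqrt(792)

-32*sqrt(22) + 3*sqrt(29)

2*sqrt(550) = 10*sqrt(22); 4*sqrt(792) = 24*sqrt(22); sqrt(261) = 3*sqrt(29); 3*sqrt(792) = 18*sqrt(22)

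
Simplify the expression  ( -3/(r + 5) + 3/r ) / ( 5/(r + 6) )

(3*r + 18)/(r² + 5*r)

Numerator: -3/(r + 5) + 3/r = 15/(r² + 5*r)
Denominator: 5/(r + 6) = 5/(r + 6)
Divide: (15/(r² + 5*r)) · (r/5 + 6/5) = (3*r + 18)/(r² + 5*r)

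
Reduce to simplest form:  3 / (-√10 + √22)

Multiply numerator and denominator by √10 + √22.
Denominator becomes 12; numerator becomes 3*√10 + 3*√22.

(√10 + √22)/4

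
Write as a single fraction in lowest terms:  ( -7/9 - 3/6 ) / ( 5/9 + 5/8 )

Numerator: -7/9 - 3/6 = -23/18
Denominator: 5/9 + 5/8 = 85/72
Divide: (-23/18) · (72/85) = -92/85

-92/85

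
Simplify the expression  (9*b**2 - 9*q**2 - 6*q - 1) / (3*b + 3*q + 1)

3*b - 3*q - 1

9*b**2 - 9*q**2 - 6*q - 1 factors as -(-3*b + 3*q + 1)*(3*b + 3*q + 1).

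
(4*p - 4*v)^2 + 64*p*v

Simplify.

Expand the square and combine the 64*p*v term.

16*(p + v)^2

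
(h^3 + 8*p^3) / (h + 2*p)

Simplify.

h^3 + (2*p)^3 = (h + 2*p)(h^2 - 2*h*p + 4*p^2).

h^2 - 2*h*p + 4*p^2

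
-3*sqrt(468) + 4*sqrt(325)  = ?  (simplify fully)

2*sqrt(13)

3*sqrt(468) = 18*sqrt(13); 4*sqrt(325) = 20*sqrt(13)
Combine: (-18 + 20)·sqrt(13) = 2*sqrt(13)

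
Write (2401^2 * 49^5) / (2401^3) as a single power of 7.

2401^2 = 7^8; 49^5 = 7^10; 2401^3 = 7^12
Combine exponents: 7^6

7^6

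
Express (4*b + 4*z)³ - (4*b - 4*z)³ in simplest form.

128*z*(3*b² + z²)

Binomially expand both and collect terms in (4*b), (4*z).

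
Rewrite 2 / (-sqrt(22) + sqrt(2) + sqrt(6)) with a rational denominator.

Group as (sqrt(2) + sqrt(6)) - sqrt(22); multiply by (sqrt(2) + sqrt(6)) + sqrt(22), then rationalise the remaining surd.

(-7*sqrt(22) - 9*sqrt(6) - 13*sqrt(2) - 2*sqrt(66))/37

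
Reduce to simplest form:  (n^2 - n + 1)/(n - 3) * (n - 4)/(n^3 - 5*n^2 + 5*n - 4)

Factor: n^3 - 5*n^2 + 5*n - 4 = (n - 4)*(n^2 - n + 1)
Cancel the common factors (n^2 - n + 1), (n - 4).

1/(n - 3)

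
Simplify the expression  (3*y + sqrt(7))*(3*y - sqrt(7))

9*y^2 - 7

(3*y)^2 - (sqrt(7))^2 = 9*y^2 - 7.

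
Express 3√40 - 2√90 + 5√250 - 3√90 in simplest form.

3√40 = 6*√10; 2√90 = 6*√10; 5√250 = 25*√10; 3√90 = 9*√10
Combine: (6 - 6 + 25 - 9)·√10 = 16*√10

16*√10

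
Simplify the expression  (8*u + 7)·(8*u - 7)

64*u² - 49

Difference of squares with P = 8*u, Q = 7.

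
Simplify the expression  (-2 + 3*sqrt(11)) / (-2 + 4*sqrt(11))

(-sqrt(11) + 64)/86

Multiply numerator and denominator by -4*sqrt(11) - 2.
Denominator becomes -172; numerator becomes -128 + 2*sqrt(11).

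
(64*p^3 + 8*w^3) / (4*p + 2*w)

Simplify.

16*p^2 - 8*p*w + 4*w^2

(4*p)^3 + (2*w)^3 = (4*p + 2*w)(16*p^2 - 8*p*w + 4*w^2).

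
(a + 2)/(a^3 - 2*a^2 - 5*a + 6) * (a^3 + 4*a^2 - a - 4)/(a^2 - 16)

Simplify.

Factor: a^3 - 2*a^2 - 5*a + 6 = (a - 1)*(a + 2)*(a - 3);  a^3 + 4*a^2 - a - 4 = (a + 1)*(a - 1)*(a + 4);  a^2 - 16 = (a - 4)*(a + 4)
Cancel the common factors (a + 4), (a - 1), (a + 2).

(a + 1)/(a^2 - 7*a + 12)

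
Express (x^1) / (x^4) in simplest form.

x^(-3)

Quotient: (x^-3)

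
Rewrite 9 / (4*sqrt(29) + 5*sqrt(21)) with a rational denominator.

(-36*sqrt(29) + 45*sqrt(21))/61

Multiply numerator and denominator by -5*sqrt(21) + 4*sqrt(29).
Denominator becomes -61; numerator becomes -45*sqrt(21) + 36*sqrt(29).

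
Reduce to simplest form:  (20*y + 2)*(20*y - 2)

400*y^2 - 4

Product of conjugates: (P+Q)(P-Q) = P^2 - Q^2.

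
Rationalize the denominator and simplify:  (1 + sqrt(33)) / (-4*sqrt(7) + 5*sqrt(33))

(4*sqrt(7) + 5*sqrt(33) + 4*sqrt(231) + 165)/713

Multiply numerator and denominator by 4*sqrt(7) + 5*sqrt(33).
Denominator becomes 713; numerator becomes 4*sqrt(7) + 5*sqrt(33) + 4*sqrt(231) + 165.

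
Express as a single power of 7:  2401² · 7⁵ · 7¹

2401² = 7^8; 7⁵ = 7^5; 7¹ = 7^1
Combine exponents: 7^14

7^14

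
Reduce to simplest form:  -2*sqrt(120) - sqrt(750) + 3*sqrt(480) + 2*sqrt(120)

7*sqrt(30)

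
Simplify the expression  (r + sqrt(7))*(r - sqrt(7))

Difference of squares with P = r, Q = sqrt(7).

r^2 - 7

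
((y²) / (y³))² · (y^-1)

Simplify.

Inside the bracket: (y^-1)
Raise to the power 2: (y^-2)
Multiply by (y^-1): add exponents.

y^(-3)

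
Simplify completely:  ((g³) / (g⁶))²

Inside the bracket: (g^-3)
Raise to the power 2: (g^-6)

g^(-6)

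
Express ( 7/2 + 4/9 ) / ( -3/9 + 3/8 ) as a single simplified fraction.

284/3

Numerator: 7/2 + 4/9 = 71/18
Denominator: -3/9 + 3/8 = 1/24
Divide: (71/18) · (24) = 284/3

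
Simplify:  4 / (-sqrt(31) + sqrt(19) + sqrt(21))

Group as (sqrt(19) + sqrt(21)) - sqrt(31); multiply by (sqrt(19) + sqrt(21)) + sqrt(31), then rationalise the remaining surd.

(-36*sqrt(31) + 116*sqrt(21) + 132*sqrt(19) + 8*sqrt(12369))/1515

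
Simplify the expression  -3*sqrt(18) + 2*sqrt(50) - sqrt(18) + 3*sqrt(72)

16*sqrt(2)

3*sqrt(18) = 9*sqrt(2); 2*sqrt(50) = 10*sqrt(2); sqrt(18) = 3*sqrt(2); 3*sqrt(72) = 18*sqrt(2)
Combine: (-9 + 10 - 3 + 18)·sqrt(2) = 16*sqrt(2)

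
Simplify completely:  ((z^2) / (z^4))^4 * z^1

z^(-7)

Inside the bracket: (z^-2)
Raise to the power 4: (z^-8)
Multiply by z^1: add exponents.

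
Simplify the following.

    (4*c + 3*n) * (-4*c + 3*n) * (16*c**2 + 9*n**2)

Pair the conjugate factors: ((3*n)+(4*c))((3*n)-(4*c)) = -16*c**2 + 9*n**2, then repeat with the next factor.

-256*c**4 + 81*n**4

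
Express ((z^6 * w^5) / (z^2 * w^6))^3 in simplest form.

Inside the bracket: z^4 * (w^-1)
Raise to the power 3: z^12 * (w^-3)

z^12/w^3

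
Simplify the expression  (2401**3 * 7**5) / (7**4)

2401**3 = 7**12; 7**5 = 7**5; 7**4 = 7**4
Combine exponents: 7**13

7**13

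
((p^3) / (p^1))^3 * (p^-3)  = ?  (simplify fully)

p^3

Inside the bracket: p^2
Raise to the power 3: p^6
Multiply by (p^-3): add exponents.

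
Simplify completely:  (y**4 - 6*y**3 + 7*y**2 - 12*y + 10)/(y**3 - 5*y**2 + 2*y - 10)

Factor: y**4 - 6*y**3 + 7*y**2 - 12*y + 10 = (y - 1)*(y - 5)*(y**2 + 2);  y**3 - 5*y**2 + 2*y - 10 = (y**2 + 2)*(y - 5)
Cancel the common factors (y**2 + 2), (y - 5).

y - 1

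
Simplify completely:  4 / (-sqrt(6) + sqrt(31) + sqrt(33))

Group as (sqrt(31) + sqrt(33)) - sqrt(6); multiply by (sqrt(31) + sqrt(33)) + sqrt(6), then rationalise the remaining surd.

(-29*sqrt(6) + 2*sqrt(33) + 4*sqrt(31) + 3*sqrt(682))/91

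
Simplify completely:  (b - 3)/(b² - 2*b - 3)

Factor: b² - 2*b - 3 = (b + 1)·(b - 3)
Cancel the common factor (b - 3).

1/(b + 1)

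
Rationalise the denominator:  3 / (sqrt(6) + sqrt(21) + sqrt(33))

Group as (sqrt(21) + sqrt(33)) + sqrt(6); multiply by (sqrt(21) + sqrt(33)) - sqrt(6), then rationalise the remaining surd.

(-sqrt(462) - sqrt(33) + 3*sqrt(21) + 8*sqrt(6))/26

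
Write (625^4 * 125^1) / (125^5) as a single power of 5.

625^4 = 5^16; 125^1 = 5^3; 125^5 = 5^15
Combine exponents: 5^4

5^4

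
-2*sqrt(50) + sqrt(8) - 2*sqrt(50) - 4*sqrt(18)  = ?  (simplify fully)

-30*sqrt(2)

2*sqrt(50) = 10*sqrt(2); sqrt(8) = 2*sqrt(2); 2*sqrt(50) = 10*sqrt(2); 4*sqrt(18) = 12*sqrt(2)
Combine: (-10 + 2 - 10 - 12)·sqrt(2) = -30*sqrt(2)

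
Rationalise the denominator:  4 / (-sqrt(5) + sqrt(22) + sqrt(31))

(-24*sqrt(5) - 2*sqrt(31) + 7*sqrt(22) + sqrt(3410))/53

Group as (sqrt(22) + sqrt(31)) - sqrt(5); multiply by (sqrt(22) + sqrt(31)) + sqrt(5), then rationalise the remaining surd.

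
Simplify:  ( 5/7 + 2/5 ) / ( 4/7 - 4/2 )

-39/50

Numerator: 5/7 + 2/5 = 39/35
Denominator: 4/7 - 4/2 = -10/7
Divide: (39/35) · (-7/10) = -39/50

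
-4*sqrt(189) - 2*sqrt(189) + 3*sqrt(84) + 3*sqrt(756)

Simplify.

4*sqrt(189) = 12*sqrt(21); 2*sqrt(189) = 6*sqrt(21); 3*sqrt(84) = 6*sqrt(21); 3*sqrt(756) = 18*sqrt(21)
Combine: (-12 - 6 + 6 + 18)·sqrt(21) = 6*sqrt(21)

6*sqrt(21)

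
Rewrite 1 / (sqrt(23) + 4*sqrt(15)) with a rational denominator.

(-sqrt(23) + 4*sqrt(15))/217

Multiply numerator and denominator by -4*sqrt(15) + sqrt(23).
Denominator becomes -217; numerator becomes -4*sqrt(15) + sqrt(23).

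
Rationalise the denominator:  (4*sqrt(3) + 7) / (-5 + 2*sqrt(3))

Multiply numerator and denominator by -5 - 2*sqrt(3).
Denominator becomes 13; numerator becomes -59 - 34*sqrt(3).

(-59 - 34*sqrt(3))/13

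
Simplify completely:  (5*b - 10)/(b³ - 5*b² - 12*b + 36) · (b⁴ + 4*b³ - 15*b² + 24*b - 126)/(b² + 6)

(5*b² + 20*b - 105)/(b² - 3*b - 18)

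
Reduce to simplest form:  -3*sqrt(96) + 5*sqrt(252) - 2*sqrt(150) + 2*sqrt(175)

-22*sqrt(6) + 40*sqrt(7)

3*sqrt(96) = 12*sqrt(6); 5*sqrt(252) = 30*sqrt(7); 2*sqrt(150) = 10*sqrt(6); 2*sqrt(175) = 10*sqrt(7)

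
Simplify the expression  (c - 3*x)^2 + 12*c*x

Expanding gives c^2 + 6*c*x + 9*x^2, a perfect square.

(c + 3*x)^2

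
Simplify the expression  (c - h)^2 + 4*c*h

Expanding gives c^2 + 2*c*h + h^2, a perfect square.

(c + h)^2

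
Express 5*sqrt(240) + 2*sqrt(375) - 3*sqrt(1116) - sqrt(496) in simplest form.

-22*sqrt(31) + 30*sqrt(15)

5*sqrt(240) = 20*sqrt(15); 2*sqrt(375) = 10*sqrt(15); 3*sqrt(1116) = 18*sqrt(31); sqrt(496) = 4*sqrt(31)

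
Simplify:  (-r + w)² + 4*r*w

Expanding gives r² + 2*r*w + w², a perfect square.

(r + w)²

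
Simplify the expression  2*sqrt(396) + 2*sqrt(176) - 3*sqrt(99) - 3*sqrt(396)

2*sqrt(396) = 12*sqrt(11); 2*sqrt(176) = 8*sqrt(11); 3*sqrt(99) = 9*sqrt(11); 3*sqrt(396) = 18*sqrt(11)
Combine: (12 + 8 - 9 - 18)·sqrt(11) = -7*sqrt(11)

-7*sqrt(11)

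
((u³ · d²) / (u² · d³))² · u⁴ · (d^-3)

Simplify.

u⁶/d⁵

Inside the bracket: u¹ · (d^-1)
Raise to the power 2: u² · (d^-2)
Multiply by u⁴ · (d^-3): add exponents.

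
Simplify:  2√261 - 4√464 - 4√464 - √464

2√261 = 6*√29; 4√464 = 16*√29; 4√464 = 16*√29; √464 = 4*√29
Combine: (6 - 16 - 16 - 4)·√29 = -30*√29

-30*√29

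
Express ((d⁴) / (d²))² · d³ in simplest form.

d⁷

Inside the bracket: d²
Raise to the power 2: d⁴
Multiply by d³: add exponents.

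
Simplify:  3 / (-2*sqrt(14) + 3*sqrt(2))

(-6*sqrt(14) - 9*sqrt(2))/38

Multiply numerator and denominator by 3*sqrt(2) + 2*sqrt(14).
Denominator becomes -38; numerator becomes 9*sqrt(2) + 6*sqrt(14).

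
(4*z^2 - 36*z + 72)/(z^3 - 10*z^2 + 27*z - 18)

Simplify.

Factor: 4*z^2 - 36*z + 72 = 4*(z - 3)*(z - 6);  z^3 - 10*z^2 + 27*z - 18 = (z - 6)*(z - 3)*(z - 1)
Cancel the common factors (z - 3), (z - 6).

4/(z - 1)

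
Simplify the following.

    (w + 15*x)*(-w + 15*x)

(15*x)**2 - (w)**2 = -w**2 + 225*x**2.

-w**2 + 225*x**2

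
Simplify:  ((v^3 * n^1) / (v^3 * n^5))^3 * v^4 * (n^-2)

v^4/n^14

Inside the bracket: (n^-4)
Raise to the power 3: (n^-12)
Multiply by v^4 * (n^-2): add exponents.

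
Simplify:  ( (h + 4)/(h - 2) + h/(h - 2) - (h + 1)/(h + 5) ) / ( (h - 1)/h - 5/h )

(h^3 + 15*h^2 + 22*h)/(h^3 - 3*h^2 - 28*h + 60)

Numerator: (h + 4)/(h - 2) + h/(h - 2) - (h + 1)/(h + 5) = (h^2 + 15*h + 22)/(h^2 + 3*h - 10)
Denominator: (h - 1)/h - 5/h = (h - 6)/h
Divide: ((h^2 + 15*h + 22)/(h^2 + 3*h - 10)) · (h/(h - 6)) = (h^3 + 15*h^2 + 22*h)/(h^3 - 3*h^2 - 28*h + 60)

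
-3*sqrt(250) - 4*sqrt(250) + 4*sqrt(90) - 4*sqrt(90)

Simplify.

-35*sqrt(10)

3*sqrt(250) = 15*sqrt(10); 4*sqrt(250) = 20*sqrt(10); 4*sqrt(90) = 12*sqrt(10); 4*sqrt(90) = 12*sqrt(10)
Combine: (-15 - 20 + 12 - 12)·sqrt(10) = -35*sqrt(10)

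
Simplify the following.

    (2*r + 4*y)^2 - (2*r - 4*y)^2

Binomially expand both and collect terms in (2*r), (4*y).

32*r*y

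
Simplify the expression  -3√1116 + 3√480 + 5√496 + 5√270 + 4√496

18*√31 + 27*√30

3√1116 = 18*√31; 3√480 = 12*√30; 5√496 = 20*√31; 5√270 = 15*√30; 4√496 = 16*√31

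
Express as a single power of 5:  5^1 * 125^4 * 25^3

5^19

5^1 = 5^1; 125^4 = 5^12; 25^3 = 5^6
Combine exponents: 5^19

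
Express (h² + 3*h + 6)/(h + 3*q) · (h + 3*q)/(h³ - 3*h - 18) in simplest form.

1/(h - 3)

Factor: h³ - 3*h - 18 = (h² + 3*h + 6)·(h - 3)
Cancel the common factors (h² + 3*h + 6), (h + 3*q).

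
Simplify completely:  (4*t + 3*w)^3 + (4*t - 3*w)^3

Only the even-power cross terms survive.

128*t^3 + 216*t*w^2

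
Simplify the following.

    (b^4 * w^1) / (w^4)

b^4/w^3

Quotient: b^4 * (w^-3)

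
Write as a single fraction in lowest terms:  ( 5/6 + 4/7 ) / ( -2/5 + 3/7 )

295/6

Numerator: 5/6 + 4/7 = 59/42
Denominator: -2/5 + 3/7 = 1/35
Divide: (59/42) · (35) = 295/6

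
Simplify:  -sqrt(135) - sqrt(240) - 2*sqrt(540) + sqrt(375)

-14*sqrt(15)

sqrt(135) = 3*sqrt(15); sqrt(240) = 4*sqrt(15); 2*sqrt(540) = 12*sqrt(15); sqrt(375) = 5*sqrt(15)
Combine: (-3 - 4 - 12 + 5)·sqrt(15) = -14*sqrt(15)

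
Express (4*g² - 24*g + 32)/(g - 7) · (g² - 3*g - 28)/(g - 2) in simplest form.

Factor: 4*g² - 24*g + 32 = 4·(g - 4)·(g - 2);  g² - 3*g - 28 = (g - 7)·(g + 4)
Cancel the common factors (g - 7), (g - 2).

4*g² - 64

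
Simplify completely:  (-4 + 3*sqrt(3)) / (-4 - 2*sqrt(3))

(-10*sqrt(3) + 17)/2

Multiply numerator and denominator by -4 + 2*sqrt(3).
Denominator becomes 4; numerator becomes -20*sqrt(3) + 34.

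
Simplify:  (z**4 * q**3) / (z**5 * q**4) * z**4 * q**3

Quotient: (z**-1) * (q**-1)
Multiply by z**4 * q**3: add exponents.

q**2*z**3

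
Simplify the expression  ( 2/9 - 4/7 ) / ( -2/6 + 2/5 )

-110/21

Numerator: 2/9 - 4/7 = -22/63
Denominator: -2/6 + 2/5 = 1/15
Divide: (-22/63) · (15) = -110/21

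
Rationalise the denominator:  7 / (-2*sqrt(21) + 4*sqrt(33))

(7*sqrt(21) + 14*sqrt(33))/222

Multiply numerator and denominator by 2*sqrt(21) + 4*sqrt(33).
Denominator becomes 444; numerator becomes 14*sqrt(21) + 28*sqrt(33).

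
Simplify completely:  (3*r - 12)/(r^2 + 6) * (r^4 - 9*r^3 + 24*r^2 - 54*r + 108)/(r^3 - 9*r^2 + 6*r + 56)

(3*r^2 - 27*r + 54)/(r^2 - 5*r - 14)

Factor: 3*r - 12 = 3*(r - 4);  r^4 - 9*r^3 + 24*r^2 - 54*r + 108 = (r - 3)*(r^2 + 6)*(r - 6);  r^3 - 9*r^2 + 6*r + 56 = (r + 2)*(r - 7)*(r - 4)
Cancel the common factors (r^2 + 6), (r - 4).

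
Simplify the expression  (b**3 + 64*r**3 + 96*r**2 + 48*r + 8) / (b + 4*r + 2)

b**2 - 4*b*r - 2*b + 16*r**2 + 16*r + 4

Apply the sum-of-cubes factorisation and cancel (b + 4*r + 2).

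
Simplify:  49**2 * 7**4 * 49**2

49**2 = 7**4; 7**4 = 7**4; 49**2 = 7**4
Combine exponents: 7**12

7**12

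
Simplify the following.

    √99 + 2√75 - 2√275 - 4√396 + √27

-31*√11 + 13*√3

√99 = 3*√11; 2√75 = 10*√3; 2√275 = 10*√11; 4√396 = 24*√11; √27 = 3*√3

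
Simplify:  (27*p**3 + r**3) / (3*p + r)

9*p**2 - 3*p*r + r**2

Apply the sum-of-cubes factorisation and cancel (3*p + r).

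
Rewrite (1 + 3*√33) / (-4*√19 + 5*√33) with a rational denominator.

Multiply numerator and denominator by 4*√19 + 5*√33.
Denominator becomes 521; numerator becomes 4*√19 + 5*√33 + 12*√627 + 495.

(4*√19 + 5*√33 + 12*√627 + 495)/521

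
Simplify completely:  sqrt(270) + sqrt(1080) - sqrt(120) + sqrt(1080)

sqrt(270) = 3*sqrt(30); sqrt(1080) = 6*sqrt(30); sqrt(120) = 2*sqrt(30); sqrt(1080) = 6*sqrt(30)
Combine: (3 + 6 - 2 + 6)·sqrt(30) = 13*sqrt(30)

13*sqrt(30)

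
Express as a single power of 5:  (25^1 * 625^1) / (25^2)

5^2

25^1 = 5^2; 625^1 = 5^4; 25^2 = 5^4
Combine exponents: 5^2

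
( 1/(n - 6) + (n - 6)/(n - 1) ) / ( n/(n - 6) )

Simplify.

Numerator: 1/(n - 6) + (n - 6)/(n - 1) = (n^2 - 11*n + 35)/(n^2 - 7*n + 6)
Denominator: n/(n - 6) = n/(n - 6)
Divide: ((n^2 - 11*n + 35)/(n^2 - 7*n + 6)) · ((n - 6)/n) = (n^2 - 11*n + 35)/(n^2 - n)

(n^2 - 11*n + 35)/(n^2 - n)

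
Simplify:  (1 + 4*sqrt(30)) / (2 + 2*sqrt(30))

(-3*sqrt(30) + 119)/58

Multiply numerator and denominator by -2*sqrt(30) + 2.
Denominator becomes -116; numerator becomes -238 + 6*sqrt(30).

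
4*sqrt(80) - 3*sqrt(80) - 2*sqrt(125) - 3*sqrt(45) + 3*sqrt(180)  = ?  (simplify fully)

4*sqrt(80) = 16*sqrt(5); 3*sqrt(80) = 12*sqrt(5); 2*sqrt(125) = 10*sqrt(5); 3*sqrt(45) = 9*sqrt(5); 3*sqrt(180) = 18*sqrt(5)
Combine: (16 - 12 - 10 - 9 + 18)·sqrt(5) = 3*sqrt(5)

3*sqrt(5)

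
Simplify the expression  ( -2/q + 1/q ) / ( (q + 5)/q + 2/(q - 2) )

Numerator: -2/q + 1/q = -1/q
Denominator: (q + 5)/q + 2/(q - 2) = (q^2 + 5*q - 10)/(q^2 - 2*q)
Divide: (-1/q) · ((q^2 - 2*q)/(q^2 + 5*q - 10)) = (-q + 2)/(q^2 + 5*q - 10)

(-q + 2)/(q^2 + 5*q - 10)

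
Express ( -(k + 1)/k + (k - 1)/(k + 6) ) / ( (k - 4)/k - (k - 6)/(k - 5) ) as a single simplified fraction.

(8*k**2 - 34*k - 30)/(3*k**2 - 2*k - 120)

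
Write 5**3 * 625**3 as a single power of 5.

5**3 = 5**3; 625**3 = 5**12
Combine exponents: 5**15

5**15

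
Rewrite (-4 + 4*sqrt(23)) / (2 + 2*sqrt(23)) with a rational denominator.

(-2*sqrt(23) + 24)/11

Multiply numerator and denominator by -2*sqrt(23) + 2.
Denominator becomes -88; numerator becomes -192 + 16*sqrt(23).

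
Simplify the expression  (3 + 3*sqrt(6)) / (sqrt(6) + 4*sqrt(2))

Multiply numerator and denominator by -4*sqrt(2) + sqrt(6).
Denominator becomes -26; numerator becomes -24*sqrt(3) - 12*sqrt(2) + 3*sqrt(6) + 18.

(-18 - 3*sqrt(6) + 12*sqrt(2) + 24*sqrt(3))/26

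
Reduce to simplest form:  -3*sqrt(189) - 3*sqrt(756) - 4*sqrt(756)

-51*sqrt(21)

3*sqrt(189) = 9*sqrt(21); 3*sqrt(756) = 18*sqrt(21); 4*sqrt(756) = 24*sqrt(21)
Combine: (-9 - 18 - 24)·sqrt(21) = -51*sqrt(21)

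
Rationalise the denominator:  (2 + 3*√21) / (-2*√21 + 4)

Multiply numerator and denominator by 4 + 2*√21.
Denominator becomes -68; numerator becomes 16*√21 + 134.

(-67 - 8*√21)/34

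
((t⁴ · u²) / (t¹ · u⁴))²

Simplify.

t⁶/u⁴

Inside the bracket: t³ · (u^-2)
Raise to the power 2: t⁶ · (u^-4)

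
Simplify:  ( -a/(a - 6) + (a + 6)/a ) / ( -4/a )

Numerator: -a/(a - 6) + (a + 6)/a = -36/(a^2 - 6*a)
Denominator: -4/a = -4/a
Divide: (-36/(a^2 - 6*a)) · (-a/4) = 9/(a - 6)

9/(a - 6)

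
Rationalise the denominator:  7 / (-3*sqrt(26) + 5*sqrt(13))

(3*sqrt(26) + 5*sqrt(13))/13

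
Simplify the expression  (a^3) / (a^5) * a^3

Quotient: (a^-2)
Multiply by a^3: add exponents.

a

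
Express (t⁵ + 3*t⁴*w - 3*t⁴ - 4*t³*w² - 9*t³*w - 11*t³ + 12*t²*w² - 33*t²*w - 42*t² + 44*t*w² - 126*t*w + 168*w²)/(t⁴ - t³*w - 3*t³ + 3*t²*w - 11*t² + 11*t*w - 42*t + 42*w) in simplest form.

t + 4*w

Factor: t⁵ + 3*t⁴*w - 3*t⁴ - 4*t³*w² - 9*t³*w - 11*t³ + 12*t²*w² - 33*t²*w - 42*t² + 44*t*w² - 126*t*w + 168*w² = (t - 6)·(t + 4*w)·(t - w)·(t² + 3*t + 7);  t⁴ - t³*w - 3*t³ + 3*t²*w - 11*t² + 11*t*w - 42*t + 42*w = (t - 6)·(t - w)·(t² + 3*t + 7)
Cancel the common factors (t² + 3*t + 7), (t - w), (t - 6).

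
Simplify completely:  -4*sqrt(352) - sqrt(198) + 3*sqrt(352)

4*sqrt(352) = 16*sqrt(22); sqrt(198) = 3*sqrt(22); 3*sqrt(352) = 12*sqrt(22)
Combine: (-16 - 3 + 12)·sqrt(22) = -7*sqrt(22)

-7*sqrt(22)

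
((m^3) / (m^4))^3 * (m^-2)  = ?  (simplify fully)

m^(-5)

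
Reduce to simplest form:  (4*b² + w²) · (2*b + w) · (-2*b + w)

Pair the conjugate factors: (w+(2*b))(w-(2*b)) = -4*b² + w², then repeat with the next factor.

-16*b⁴ + w⁴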